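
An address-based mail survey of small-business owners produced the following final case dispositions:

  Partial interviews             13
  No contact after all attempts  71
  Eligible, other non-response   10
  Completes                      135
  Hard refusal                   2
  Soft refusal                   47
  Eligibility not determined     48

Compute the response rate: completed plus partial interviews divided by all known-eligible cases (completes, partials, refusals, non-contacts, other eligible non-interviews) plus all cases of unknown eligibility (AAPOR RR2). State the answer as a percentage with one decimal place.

45.4%

Declined to participate = 2 + 47 = 49
Num: 135 + 13 = 148
Base: 135 + 13 + 49 + 71 + 10 + 48 = 326
RR2 = 148 / 326 = 0.4540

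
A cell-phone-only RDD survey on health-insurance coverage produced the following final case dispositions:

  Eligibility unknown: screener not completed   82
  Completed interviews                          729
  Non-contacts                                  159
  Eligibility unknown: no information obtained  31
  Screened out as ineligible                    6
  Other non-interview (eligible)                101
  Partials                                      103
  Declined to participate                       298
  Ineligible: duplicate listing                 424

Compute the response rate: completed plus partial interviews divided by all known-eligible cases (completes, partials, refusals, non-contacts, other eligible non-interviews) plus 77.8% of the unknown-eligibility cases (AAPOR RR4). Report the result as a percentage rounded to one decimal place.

Unknown eligibility = 82 + 31 = 113
Not eligible = 6 + 424 = 430
Top → 729 + 103 = 832
Eligible (known) → 729 + 103 + 298 + 159 + 101 = 1390
Estimated eligible among unknowns → 0.7780 × 113 = 87.91
Denom → 1390 + 87.91 = 1477.91
RR4 = 832 / 1477.91 = 0.5630

56.3%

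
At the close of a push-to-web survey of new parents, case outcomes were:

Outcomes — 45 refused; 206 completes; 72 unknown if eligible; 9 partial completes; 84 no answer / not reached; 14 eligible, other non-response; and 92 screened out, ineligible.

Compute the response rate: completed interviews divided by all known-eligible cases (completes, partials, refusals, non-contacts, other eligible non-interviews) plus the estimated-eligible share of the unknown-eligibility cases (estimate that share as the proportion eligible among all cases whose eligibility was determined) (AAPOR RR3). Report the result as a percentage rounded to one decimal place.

Num → 206
Determined eligible → 206 + 9 + 45 + 84 + 14 = 358
e = 358 / (358 + 92) = 358 / 450 = 0.7956
e × U → 0.7956 × 72 = 57.28
Base → 358 + 57.28 = 415.28
RR3 = 206 / 415.28 = 0.4961

49.6%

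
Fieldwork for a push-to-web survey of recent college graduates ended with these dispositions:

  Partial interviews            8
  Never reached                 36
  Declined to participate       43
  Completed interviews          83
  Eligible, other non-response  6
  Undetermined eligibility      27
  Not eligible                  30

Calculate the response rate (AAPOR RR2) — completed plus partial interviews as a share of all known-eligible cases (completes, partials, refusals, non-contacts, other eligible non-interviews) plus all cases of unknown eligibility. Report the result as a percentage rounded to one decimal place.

Num: 83 + 8 = 91
Base: 83 + 8 + 43 + 36 + 6 + 27 = 203
RR2 = 91 / 203 = 0.4483

44.8%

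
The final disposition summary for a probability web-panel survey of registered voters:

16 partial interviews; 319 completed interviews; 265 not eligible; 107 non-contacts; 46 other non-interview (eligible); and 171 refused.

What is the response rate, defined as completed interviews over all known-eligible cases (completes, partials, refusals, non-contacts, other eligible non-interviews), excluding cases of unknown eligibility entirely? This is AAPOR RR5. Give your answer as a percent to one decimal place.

48.4%

Top: 319
Denom: 319 + 16 + 171 + 107 + 46 = 659
RR5 = 319 / 659 = 0.4841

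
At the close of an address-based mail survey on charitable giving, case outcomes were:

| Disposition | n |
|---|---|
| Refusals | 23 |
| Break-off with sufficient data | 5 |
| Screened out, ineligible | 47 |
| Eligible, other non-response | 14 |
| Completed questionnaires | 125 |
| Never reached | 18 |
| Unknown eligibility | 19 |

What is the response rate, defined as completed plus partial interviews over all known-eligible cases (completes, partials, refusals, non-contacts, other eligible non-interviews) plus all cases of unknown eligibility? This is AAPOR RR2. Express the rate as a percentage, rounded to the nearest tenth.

63.7%

Numerator: 125 + 5 = 130
Denom: 125 + 5 + 23 + 18 + 14 + 19 = 204
RR2 = 130 / 204 = 0.6373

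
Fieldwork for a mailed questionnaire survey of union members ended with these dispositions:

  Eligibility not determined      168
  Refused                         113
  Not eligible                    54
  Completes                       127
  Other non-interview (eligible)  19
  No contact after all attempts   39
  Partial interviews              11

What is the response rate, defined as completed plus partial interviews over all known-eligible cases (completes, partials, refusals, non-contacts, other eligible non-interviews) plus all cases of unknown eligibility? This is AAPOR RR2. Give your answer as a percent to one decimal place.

Top: 127 + 11 = 138
Base: 127 + 11 + 113 + 39 + 19 + 168 = 477
RR2 = 138 / 477 = 0.2893

28.9%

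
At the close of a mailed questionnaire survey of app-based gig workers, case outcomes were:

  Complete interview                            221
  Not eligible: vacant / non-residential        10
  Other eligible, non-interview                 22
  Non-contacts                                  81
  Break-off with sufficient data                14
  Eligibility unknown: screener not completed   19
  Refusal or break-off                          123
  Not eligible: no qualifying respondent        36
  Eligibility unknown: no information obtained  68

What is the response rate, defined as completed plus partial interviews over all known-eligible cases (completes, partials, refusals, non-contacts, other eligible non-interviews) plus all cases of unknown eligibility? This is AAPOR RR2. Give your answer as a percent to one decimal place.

Undetermined eligibility = 19 + 68 = 87
Out of scope = 36 + 10 = 46
Top = 221 + 14 = 235
Base = 221 + 14 + 123 + 81 + 22 + 87 = 548
RR2 = 235 / 548 = 0.4288

42.9%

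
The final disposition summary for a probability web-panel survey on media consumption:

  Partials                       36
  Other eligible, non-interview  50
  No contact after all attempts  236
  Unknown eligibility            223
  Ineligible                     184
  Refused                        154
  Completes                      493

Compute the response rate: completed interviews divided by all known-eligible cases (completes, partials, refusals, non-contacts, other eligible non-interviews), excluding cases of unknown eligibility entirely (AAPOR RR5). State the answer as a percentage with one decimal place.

50.9%

Top: 493
Denom: 493 + 36 + 154 + 236 + 50 = 969
RR5 = 493 / 969 = 0.5088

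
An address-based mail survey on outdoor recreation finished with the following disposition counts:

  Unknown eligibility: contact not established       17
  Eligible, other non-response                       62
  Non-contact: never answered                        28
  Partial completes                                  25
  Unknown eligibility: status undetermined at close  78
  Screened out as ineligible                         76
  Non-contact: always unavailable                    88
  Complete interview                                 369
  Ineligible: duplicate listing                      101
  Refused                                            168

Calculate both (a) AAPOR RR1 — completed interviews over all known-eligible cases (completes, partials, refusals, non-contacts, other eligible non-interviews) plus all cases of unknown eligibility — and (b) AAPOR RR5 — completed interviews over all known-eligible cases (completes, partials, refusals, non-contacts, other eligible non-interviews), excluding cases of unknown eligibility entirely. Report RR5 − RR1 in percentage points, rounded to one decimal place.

5.7

Non-contacts = 28 + 88 = 116
Eligibility not determined = 17 + 78 = 95
Out of scope = 76 + 101 = 177
Numerator = 369
Denominator = 369 + 25 + 168 + 116 + 62 + 95 = 835
RR1 = 369 / 835 = 0.4419
Denominator = 369 + 25 + 168 + 116 + 62 = 740
RR5 = 369 / 740 = 0.4986
Difference = 49.86 − 44.19 = 5.67 percentage points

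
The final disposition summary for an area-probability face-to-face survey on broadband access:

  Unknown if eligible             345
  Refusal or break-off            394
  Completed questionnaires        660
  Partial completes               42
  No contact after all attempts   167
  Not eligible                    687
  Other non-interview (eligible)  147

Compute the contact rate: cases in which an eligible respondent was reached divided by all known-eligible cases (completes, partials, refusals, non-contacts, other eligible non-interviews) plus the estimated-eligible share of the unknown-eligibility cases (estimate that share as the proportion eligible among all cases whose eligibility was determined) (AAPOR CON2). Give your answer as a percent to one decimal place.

75.7%

Numerator → 660 + 42 + 394 + 147 = 1243
Determined eligible → 660 + 42 + 394 + 167 + 147 = 1410
e = 1410 / (1410 + 687) = 1410 / 2097 = 0.6724
e × U → 0.6724 × 345 = 231.98
Base → 1410 + 231.98 = 1641.98
CON2 = 1243 / 1641.98 = 0.7570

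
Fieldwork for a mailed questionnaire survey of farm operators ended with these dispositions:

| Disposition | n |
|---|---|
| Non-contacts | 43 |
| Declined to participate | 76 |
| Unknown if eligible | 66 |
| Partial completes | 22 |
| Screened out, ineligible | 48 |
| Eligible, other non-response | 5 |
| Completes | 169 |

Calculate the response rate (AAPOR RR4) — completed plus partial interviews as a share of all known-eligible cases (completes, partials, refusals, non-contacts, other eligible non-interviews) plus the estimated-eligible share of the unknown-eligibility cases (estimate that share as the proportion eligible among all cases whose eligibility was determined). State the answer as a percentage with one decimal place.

Num: 169 + 22 = 191
Eligible (known): 169 + 22 + 76 + 43 + 5 = 315
e = 315 / (315 + 48) = 315 / 363 = 0.8678
Estimated eligible among unknowns: 0.8678 × 66 = 57.27
Base: 315 + 57.27 = 372.27
RR4 = 191 / 372.27 = 0.5131

51.3%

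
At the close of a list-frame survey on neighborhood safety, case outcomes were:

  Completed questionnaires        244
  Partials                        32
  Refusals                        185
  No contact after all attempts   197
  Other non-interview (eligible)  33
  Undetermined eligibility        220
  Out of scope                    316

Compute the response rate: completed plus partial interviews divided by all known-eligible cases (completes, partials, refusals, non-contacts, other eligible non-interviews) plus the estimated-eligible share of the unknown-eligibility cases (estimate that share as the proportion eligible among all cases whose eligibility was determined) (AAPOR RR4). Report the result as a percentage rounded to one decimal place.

32.8%

Num = 244 + 32 = 276
Known eligible = 244 + 32 + 185 + 197 + 33 = 691
e = 691 / (691 + 316) = 691 / 1007 = 0.6862
Estimated eligible among unknowns = 0.6862 × 220 = 150.96
Base = 691 + 150.96 = 841.96
RR4 = 276 / 841.96 = 0.3278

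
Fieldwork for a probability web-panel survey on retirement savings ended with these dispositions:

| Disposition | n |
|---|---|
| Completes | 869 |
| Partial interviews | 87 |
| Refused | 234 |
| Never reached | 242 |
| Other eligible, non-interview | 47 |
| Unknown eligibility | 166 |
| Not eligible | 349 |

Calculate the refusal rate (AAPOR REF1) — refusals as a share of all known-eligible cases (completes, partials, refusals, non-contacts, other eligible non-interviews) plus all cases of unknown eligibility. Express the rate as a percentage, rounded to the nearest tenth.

14.2%

Num = 234
Base = 869 + 87 + 234 + 242 + 47 + 166 = 1645
REF1 = 234 / 1645 = 0.1422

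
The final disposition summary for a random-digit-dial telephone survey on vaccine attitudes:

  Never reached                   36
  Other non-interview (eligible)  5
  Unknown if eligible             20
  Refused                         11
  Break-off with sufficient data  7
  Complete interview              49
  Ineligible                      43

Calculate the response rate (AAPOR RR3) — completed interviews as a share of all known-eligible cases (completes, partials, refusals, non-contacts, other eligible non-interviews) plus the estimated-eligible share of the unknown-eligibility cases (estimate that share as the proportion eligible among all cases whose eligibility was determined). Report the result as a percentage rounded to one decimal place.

40.1%

Numerator: 49
Determined eligible: 49 + 7 + 11 + 36 + 5 = 108
e = 108 / (108 + 43) = 108 / 151 = 0.7152
Eligible share of unknowns: 0.7152 × 20 = 14.30
Base: 108 + 14.30 = 122.30
RR3 = 49 / 122.30 = 0.4007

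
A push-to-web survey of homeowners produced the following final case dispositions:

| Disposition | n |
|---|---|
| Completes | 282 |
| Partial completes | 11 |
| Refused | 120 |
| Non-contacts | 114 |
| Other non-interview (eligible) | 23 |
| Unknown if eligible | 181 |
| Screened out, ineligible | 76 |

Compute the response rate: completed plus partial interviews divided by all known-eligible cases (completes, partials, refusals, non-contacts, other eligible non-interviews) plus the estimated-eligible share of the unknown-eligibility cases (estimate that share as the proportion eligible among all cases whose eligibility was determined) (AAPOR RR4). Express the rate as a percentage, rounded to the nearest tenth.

41.3%

Top: 282 + 11 = 293
Known eligible: 282 + 11 + 120 + 114 + 23 = 550
e = 550 / (550 + 76) = 550 / 626 = 0.8786
Eligible share of unknowns: 0.8786 × 181 = 159.03
Denominator: 550 + 159.03 = 709.03
RR4 = 293 / 709.03 = 0.4132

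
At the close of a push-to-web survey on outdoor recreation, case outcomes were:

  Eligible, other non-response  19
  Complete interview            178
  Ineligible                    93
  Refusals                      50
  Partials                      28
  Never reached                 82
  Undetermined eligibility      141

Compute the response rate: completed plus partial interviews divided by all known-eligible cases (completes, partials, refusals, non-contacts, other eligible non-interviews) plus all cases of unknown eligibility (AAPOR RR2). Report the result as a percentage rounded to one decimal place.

41.4%

Num: 178 + 28 = 206
Denominator: 178 + 28 + 50 + 82 + 19 + 141 = 498
RR2 = 206 / 498 = 0.4137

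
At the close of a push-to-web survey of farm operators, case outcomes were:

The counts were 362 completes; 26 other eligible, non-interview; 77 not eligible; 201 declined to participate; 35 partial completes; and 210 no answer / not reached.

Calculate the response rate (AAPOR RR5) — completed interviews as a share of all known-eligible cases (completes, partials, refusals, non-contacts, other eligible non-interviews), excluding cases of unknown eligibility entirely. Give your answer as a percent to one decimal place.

Numerator → 362
Denominator → 362 + 35 + 201 + 210 + 26 = 834
RR5 = 362 / 834 = 0.4341

43.4%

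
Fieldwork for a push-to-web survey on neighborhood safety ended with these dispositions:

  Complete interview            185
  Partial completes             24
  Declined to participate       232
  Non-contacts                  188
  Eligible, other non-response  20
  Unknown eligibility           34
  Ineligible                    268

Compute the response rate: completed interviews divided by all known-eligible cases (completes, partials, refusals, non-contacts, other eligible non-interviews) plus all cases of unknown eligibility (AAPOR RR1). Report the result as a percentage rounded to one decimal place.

Numerator → 185
Denominator → 185 + 24 + 232 + 188 + 20 + 34 = 683
RR1 = 185 / 683 = 0.2709

27.1%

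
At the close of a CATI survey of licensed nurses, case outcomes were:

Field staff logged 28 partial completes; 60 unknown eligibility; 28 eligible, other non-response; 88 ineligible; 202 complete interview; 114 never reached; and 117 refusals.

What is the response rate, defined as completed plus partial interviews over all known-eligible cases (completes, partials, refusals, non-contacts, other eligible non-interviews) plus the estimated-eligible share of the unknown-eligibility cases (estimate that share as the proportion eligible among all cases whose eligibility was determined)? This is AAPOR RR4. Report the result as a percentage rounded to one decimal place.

42.6%

Top → 202 + 28 = 230
Determined eligible → 202 + 28 + 117 + 114 + 28 = 489
e = 489 / (489 + 88) = 489 / 577 = 0.8475
Eligible share of unknowns → 0.8475 × 60 = 50.85
Base → 489 + 50.85 = 539.85
RR4 = 230 / 539.85 = 0.4260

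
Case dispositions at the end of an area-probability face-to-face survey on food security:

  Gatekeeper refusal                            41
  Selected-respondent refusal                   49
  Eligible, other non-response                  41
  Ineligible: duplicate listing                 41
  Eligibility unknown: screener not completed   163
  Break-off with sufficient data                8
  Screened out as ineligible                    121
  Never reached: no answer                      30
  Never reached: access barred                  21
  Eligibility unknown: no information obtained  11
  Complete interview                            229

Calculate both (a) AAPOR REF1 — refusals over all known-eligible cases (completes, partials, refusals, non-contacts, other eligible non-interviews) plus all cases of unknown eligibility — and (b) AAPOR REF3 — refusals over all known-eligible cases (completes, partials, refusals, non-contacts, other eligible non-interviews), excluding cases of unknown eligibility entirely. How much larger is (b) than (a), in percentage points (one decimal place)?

Declined to participate = 41 + 49 = 90
No answer / not reached = 30 + 21 = 51
Undetermined eligibility = 163 + 11 = 174
Not eligible = 121 + 41 = 162
Top: 90
Denominator: 229 + 8 + 90 + 51 + 41 + 174 = 593
REF1 = 90 / 593 = 0.1518
Denominator: 229 + 8 + 90 + 51 + 41 = 419
REF3 = 90 / 419 = 0.2148
Difference = 21.48 − 15.18 = 6.30 percentage points

6.3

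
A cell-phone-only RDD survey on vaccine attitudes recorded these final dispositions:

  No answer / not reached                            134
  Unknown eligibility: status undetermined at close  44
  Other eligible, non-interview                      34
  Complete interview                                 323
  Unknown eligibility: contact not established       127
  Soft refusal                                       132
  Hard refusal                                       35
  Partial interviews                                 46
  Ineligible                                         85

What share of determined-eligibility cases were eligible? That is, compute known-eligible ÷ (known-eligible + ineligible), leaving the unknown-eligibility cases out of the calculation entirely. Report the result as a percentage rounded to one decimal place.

Declined to participate = 35 + 132 = 167
Unknown if eligible = 127 + 44 = 171
Known eligible: 323 + 46 + 167 + 134 + 34 = 704
e = 704 / (704 + 85) = 704 / 789 = 0.8923

89.2%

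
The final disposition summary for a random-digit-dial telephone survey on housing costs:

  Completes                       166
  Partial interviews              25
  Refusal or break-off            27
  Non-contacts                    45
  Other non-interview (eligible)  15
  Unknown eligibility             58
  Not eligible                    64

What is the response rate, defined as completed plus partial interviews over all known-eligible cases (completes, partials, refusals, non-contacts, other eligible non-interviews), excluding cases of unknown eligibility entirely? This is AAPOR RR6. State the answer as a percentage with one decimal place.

Numerator: 166 + 25 = 191
Denominator: 166 + 25 + 27 + 45 + 15 = 278
RR6 = 191 / 278 = 0.6871

68.7%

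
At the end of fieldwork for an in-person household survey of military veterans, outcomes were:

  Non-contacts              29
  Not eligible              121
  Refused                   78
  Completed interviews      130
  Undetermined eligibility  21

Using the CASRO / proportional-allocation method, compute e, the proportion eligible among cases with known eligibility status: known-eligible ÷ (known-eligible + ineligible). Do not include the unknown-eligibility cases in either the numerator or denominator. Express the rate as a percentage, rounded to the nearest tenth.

66.2%

Eligible (known) = 130 + 78 + 29 = 237
e = 237 / (237 + 121) = 237 / 358 = 0.6620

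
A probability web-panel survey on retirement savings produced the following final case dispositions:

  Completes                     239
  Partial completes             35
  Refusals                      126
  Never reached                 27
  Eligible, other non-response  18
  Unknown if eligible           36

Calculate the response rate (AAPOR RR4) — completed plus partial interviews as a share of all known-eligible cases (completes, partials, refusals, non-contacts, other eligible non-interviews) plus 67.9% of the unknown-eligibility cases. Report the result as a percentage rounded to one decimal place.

Num = 239 + 35 = 274
Known eligible = 239 + 35 + 126 + 27 + 18 = 445
Estimated eligible among unknowns = 0.6790 × 36 = 24.44
Denominator = 445 + 24.44 = 469.44
RR4 = 274 / 469.44 = 0.5837

58.4%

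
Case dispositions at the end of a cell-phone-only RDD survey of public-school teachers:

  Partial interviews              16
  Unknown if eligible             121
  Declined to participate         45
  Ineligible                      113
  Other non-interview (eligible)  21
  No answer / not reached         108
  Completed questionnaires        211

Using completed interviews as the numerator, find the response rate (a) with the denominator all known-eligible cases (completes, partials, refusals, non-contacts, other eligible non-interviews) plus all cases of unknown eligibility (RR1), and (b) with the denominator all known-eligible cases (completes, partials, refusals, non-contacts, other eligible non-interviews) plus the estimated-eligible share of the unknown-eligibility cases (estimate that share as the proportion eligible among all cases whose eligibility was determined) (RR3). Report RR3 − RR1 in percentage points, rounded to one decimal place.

Top = 211
Denom = 211 + 16 + 45 + 108 + 21 + 121 = 522
RR1 = 211 / 522 = 0.4042
Known eligible = 211 + 16 + 45 + 108 + 21 = 401
e = 401 / (401 + 113) = 401 / 514 = 0.7802
Estimated eligible among unknowns = 0.7802 × 121 = 94.40
Denom = 401 + 94.40 = 495.40
RR3 = 211 / 495.40 = 0.4259
Difference = 42.59 − 40.42 = 2.17 percentage points

2.2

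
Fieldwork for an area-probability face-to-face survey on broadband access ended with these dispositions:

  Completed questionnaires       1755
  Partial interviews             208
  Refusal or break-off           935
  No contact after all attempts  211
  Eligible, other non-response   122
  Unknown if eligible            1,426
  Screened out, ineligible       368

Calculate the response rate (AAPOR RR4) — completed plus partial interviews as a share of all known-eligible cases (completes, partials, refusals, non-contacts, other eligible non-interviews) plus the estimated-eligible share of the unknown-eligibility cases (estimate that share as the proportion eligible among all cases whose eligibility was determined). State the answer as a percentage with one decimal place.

43.5%

Num = 1755 + 208 = 1963
Known eligible = 1755 + 208 + 935 + 211 + 122 = 3231
e = 3231 / (3231 + 368) = 3231 / 3599 = 0.8977
Eligible share of unknowns = 0.8977 × 1426 = 1280.12
Denom = 3231 + 1280.12 = 4511.12
RR4 = 1963 / 4511.12 = 0.4351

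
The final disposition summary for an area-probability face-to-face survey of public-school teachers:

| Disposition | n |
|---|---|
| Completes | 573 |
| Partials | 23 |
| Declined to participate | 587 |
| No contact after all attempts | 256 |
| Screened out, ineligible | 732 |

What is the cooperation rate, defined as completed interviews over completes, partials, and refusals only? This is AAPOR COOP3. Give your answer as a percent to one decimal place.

Top = 573
Denom = 573 + 23 + 587 = 1183
COOP3 = 573 / 1183 = 0.4844

48.4%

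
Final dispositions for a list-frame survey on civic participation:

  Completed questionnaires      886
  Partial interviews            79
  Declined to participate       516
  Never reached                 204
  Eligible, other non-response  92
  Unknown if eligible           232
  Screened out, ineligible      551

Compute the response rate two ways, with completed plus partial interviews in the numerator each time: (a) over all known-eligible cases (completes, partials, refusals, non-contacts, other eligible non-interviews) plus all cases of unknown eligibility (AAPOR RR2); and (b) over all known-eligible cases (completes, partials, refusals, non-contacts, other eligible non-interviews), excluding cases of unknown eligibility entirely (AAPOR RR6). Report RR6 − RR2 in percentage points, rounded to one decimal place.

Top = 886 + 79 = 965
Denom = 886 + 79 + 516 + 204 + 92 + 232 = 2009
RR2 = 965 / 2009 = 0.4803
Denom = 886 + 79 + 516 + 204 + 92 = 1777
RR6 = 965 / 1777 = 0.5431
Difference = 54.31 − 48.03 = 6.28 percentage points

6.3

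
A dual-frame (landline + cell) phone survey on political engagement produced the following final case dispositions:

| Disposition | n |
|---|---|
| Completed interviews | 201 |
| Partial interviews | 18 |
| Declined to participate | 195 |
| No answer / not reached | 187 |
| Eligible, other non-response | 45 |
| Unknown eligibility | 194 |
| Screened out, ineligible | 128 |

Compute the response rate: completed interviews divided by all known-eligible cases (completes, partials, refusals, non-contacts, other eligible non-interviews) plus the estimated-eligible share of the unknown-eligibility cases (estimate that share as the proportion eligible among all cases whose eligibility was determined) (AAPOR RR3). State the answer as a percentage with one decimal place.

24.9%

Top: 201
Determined eligible: 201 + 18 + 195 + 187 + 45 = 646
e = 646 / (646 + 128) = 646 / 774 = 0.8346
e × U: 0.8346 × 194 = 161.91
Denom: 646 + 161.91 = 807.91
RR3 = 201 / 807.91 = 0.2488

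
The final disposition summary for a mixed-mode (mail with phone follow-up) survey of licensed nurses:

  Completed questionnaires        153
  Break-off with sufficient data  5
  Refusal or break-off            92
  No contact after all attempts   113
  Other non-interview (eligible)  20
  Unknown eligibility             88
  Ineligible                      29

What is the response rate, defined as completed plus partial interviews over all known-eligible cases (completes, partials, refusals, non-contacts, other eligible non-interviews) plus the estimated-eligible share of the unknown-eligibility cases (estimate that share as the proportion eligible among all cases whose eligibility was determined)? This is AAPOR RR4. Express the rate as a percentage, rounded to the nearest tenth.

34.0%

Top: 153 + 5 = 158
Known eligible: 153 + 5 + 92 + 113 + 20 = 383
e = 383 / (383 + 29) = 383 / 412 = 0.9296
Estimated eligible among unknowns: 0.9296 × 88 = 81.80
Base: 383 + 81.80 = 464.80
RR4 = 158 / 464.80 = 0.3399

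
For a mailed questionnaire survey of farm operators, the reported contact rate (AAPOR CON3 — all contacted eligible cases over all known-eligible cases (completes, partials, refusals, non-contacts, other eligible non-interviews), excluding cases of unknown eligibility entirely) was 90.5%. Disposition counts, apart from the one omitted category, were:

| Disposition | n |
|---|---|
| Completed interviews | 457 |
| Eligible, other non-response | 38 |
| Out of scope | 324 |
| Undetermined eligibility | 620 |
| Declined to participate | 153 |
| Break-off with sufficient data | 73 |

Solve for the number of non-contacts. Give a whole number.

Top: 457 + 73 + 153 + 38 = 721
CON3 = 721 / D = 0.905
D = 721 / 0.905 = 796.7
Rest of base = 721
non-contacts = 796.7 − 721 ≈ 76

76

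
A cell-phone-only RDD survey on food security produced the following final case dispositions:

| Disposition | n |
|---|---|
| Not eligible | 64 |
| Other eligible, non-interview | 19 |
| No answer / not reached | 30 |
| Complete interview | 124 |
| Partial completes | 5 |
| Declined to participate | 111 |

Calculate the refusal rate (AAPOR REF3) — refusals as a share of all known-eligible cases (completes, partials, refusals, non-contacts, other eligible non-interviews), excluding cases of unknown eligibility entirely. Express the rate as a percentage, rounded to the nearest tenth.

Numerator = 111
Base = 124 + 5 + 111 + 30 + 19 = 289
REF3 = 111 / 289 = 0.3841

38.4%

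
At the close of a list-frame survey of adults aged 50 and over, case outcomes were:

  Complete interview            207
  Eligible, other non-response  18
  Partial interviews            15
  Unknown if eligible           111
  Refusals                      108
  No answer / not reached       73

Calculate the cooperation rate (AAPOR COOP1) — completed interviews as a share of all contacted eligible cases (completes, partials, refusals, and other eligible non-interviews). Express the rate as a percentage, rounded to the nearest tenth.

59.5%

Num → 207
Base → 207 + 15 + 108 + 18 = 348
COOP1 = 207 / 348 = 0.5948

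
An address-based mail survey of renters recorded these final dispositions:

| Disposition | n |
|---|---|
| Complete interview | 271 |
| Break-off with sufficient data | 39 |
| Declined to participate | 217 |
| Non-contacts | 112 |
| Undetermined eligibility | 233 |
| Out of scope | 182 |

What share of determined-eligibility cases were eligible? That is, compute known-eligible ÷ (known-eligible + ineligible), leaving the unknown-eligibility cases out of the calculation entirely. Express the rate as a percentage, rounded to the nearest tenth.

Known eligible = 271 + 39 + 217 + 112 = 639
e = 639 / (639 + 182) = 639 / 821 = 0.7783

77.8%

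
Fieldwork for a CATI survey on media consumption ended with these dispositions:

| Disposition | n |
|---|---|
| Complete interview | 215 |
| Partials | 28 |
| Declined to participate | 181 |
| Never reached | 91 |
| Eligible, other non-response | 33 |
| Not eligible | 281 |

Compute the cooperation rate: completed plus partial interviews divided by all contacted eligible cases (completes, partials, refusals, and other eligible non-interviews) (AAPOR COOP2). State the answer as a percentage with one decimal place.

53.2%

Numerator: 215 + 28 = 243
Denom: 215 + 28 + 181 + 33 = 457
COOP2 = 243 / 457 = 0.5317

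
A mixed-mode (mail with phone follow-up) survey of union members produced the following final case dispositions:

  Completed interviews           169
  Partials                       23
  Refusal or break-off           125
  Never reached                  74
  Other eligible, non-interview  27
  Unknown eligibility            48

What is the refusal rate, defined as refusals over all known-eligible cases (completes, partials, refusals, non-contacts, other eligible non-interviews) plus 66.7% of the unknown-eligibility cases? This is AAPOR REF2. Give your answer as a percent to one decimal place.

Top: 125
Known eligible: 169 + 23 + 125 + 74 + 27 = 418
Estimated eligible among unknowns: 0.6670 × 48 = 32.02
Denominator: 418 + 32.02 = 450.02
REF2 = 125 / 450.02 = 0.2778

27.8%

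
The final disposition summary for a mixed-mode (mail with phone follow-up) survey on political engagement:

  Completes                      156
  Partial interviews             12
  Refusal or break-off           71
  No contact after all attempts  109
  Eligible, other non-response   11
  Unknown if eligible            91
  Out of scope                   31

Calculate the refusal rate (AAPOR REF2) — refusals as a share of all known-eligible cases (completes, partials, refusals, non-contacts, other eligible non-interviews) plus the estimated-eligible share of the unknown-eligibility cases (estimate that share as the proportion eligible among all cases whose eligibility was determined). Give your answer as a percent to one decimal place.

16.0%

Num → 71
Determined eligible → 156 + 12 + 71 + 109 + 11 = 359
e = 359 / (359 + 31) = 359 / 390 = 0.9205
Eligible share of unknowns → 0.9205 × 91 = 83.77
Base → 359 + 83.77 = 442.77
REF2 = 71 / 442.77 = 0.1604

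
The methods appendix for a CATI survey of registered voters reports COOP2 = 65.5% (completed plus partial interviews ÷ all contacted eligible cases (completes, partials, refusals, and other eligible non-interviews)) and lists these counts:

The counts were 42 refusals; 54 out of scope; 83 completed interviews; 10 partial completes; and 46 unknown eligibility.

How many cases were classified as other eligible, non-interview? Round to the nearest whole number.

7

Numerator → 83 + 10 = 93
COOP2 = 93 / D = 0.655
D = 93 / 0.655 = 142.0
Other denominator terms total 135
other eligible, non-interview = 142.0 − 135 ≈ 7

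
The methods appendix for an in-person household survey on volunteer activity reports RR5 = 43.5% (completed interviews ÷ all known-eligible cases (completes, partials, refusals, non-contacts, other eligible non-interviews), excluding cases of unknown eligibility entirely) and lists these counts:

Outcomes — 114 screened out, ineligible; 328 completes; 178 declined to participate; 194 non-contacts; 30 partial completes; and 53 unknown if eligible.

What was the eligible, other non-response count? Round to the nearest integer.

RR5 = 328 / D = 0.435
D = 328 / 0.435 = 754.0
Remaining denominator categories sum to 730
eligible, other non-response = 754.0 − 730 ≈ 24

24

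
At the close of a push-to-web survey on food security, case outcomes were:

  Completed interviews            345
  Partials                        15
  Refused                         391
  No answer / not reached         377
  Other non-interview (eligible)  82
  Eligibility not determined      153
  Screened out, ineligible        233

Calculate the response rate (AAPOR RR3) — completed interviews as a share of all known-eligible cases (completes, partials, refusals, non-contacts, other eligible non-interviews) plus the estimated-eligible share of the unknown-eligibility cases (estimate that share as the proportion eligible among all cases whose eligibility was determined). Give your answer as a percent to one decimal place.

Numerator = 345
Determined eligible = 345 + 15 + 391 + 377 + 82 = 1210
e = 1210 / (1210 + 233) = 1210 / 1443 = 0.8385
e × U = 0.8385 × 153 = 128.29
Denominator = 1210 + 128.29 = 1338.29
RR3 = 345 / 1338.29 = 0.2578

25.8%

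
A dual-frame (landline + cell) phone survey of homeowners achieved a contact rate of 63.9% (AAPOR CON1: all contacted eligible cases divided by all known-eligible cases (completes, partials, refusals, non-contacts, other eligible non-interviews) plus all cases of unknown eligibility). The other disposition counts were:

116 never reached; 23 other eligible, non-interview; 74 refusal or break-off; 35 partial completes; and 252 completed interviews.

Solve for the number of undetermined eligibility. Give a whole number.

101

Numerator → 252 + 35 + 74 + 23 = 384
CON1 = 384 / D = 0.639
D = 384 / 0.639 = 600.9
Rest of base = 500
undetermined eligibility = 600.9 − 500 ≈ 101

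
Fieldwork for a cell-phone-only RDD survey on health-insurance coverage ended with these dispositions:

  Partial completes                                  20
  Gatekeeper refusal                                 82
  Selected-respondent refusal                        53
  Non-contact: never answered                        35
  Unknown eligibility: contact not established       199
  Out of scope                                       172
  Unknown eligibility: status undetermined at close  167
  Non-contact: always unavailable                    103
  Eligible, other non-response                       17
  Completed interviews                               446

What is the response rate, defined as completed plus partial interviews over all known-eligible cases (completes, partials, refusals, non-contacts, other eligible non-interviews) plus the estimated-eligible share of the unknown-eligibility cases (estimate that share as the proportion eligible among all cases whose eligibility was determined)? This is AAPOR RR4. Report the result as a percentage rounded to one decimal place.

Refused = 82 + 53 = 135
No contact after all attempts = 35 + 103 = 138
Unknown if eligible = 199 + 167 = 366
Numerator → 446 + 20 = 466
Known eligible → 446 + 20 + 135 + 138 + 17 = 756
e = 756 / (756 + 172) = 756 / 928 = 0.8147
Estimated eligible among unknowns → 0.8147 × 366 = 298.18
Denominator → 756 + 298.18 = 1054.18
RR4 = 466 / 1054.18 = 0.4420

44.2%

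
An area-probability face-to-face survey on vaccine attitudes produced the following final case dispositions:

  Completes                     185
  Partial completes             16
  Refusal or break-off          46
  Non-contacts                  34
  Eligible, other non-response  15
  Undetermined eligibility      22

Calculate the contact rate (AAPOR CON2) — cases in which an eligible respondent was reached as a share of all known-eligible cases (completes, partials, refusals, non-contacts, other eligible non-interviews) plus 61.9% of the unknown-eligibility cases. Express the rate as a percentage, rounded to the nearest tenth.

Num = 185 + 16 + 46 + 15 = 262
Eligible (known) = 185 + 16 + 46 + 34 + 15 = 296
e × U = 0.6190 × 22 = 13.62
Base = 296 + 13.62 = 309.62
CON2 = 262 / 309.62 = 0.8462

84.6%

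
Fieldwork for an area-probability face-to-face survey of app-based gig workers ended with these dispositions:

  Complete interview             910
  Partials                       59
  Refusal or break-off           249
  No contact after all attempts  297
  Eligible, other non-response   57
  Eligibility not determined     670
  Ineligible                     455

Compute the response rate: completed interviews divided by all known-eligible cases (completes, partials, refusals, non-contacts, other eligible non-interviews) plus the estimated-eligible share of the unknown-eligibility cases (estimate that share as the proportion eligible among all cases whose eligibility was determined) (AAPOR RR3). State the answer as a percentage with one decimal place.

Num: 910
Known eligible: 910 + 59 + 249 + 297 + 57 = 1572
e = 1572 / (1572 + 455) = 1572 / 2027 = 0.7755
Eligible share of unknowns: 0.7755 × 670 = 519.58
Denominator: 1572 + 519.58 = 2091.58
RR3 = 910 / 2091.58 = 0.4351

43.5%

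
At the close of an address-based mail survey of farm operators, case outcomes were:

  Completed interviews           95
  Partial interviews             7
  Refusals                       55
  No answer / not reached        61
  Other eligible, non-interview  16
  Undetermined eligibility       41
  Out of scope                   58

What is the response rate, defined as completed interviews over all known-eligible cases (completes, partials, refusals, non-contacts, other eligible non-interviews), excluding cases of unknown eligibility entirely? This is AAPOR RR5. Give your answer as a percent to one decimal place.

40.6%

Top = 95
Base = 95 + 7 + 55 + 61 + 16 = 234
RR5 = 95 / 234 = 0.4060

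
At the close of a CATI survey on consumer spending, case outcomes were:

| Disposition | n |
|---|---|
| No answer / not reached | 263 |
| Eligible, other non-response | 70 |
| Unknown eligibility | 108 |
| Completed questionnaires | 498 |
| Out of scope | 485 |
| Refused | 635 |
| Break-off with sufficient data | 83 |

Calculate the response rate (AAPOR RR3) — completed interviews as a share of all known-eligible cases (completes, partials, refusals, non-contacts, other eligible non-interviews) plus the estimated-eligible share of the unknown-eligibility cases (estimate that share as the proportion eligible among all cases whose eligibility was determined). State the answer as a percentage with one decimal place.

Numerator: 498
Known eligible: 498 + 83 + 635 + 263 + 70 = 1549
e = 1549 / (1549 + 485) = 1549 / 2034 = 0.7616
e × U: 0.7616 × 108 = 82.25
Base: 1549 + 82.25 = 1631.25
RR3 = 498 / 1631.25 = 0.3053

30.5%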